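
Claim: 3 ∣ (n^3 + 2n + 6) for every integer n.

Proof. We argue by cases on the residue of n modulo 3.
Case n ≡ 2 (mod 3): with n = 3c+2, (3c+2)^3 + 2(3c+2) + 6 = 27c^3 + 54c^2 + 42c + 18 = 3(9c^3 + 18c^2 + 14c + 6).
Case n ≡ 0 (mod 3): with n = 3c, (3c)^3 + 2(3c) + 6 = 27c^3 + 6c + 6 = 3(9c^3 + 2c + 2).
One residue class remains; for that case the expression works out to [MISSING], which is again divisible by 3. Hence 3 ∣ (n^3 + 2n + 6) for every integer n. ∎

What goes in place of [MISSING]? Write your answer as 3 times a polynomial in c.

3(9c^3 + 9c^2 + 5c + 3)

The residues treated are {2, 0}, so the missing case is n ≡ 1 (mod 3); write n = 3c+1.
Then (3c+1)^3 + 2(3c+1) + 6 = 27c^3 + 27c^2 + 15c + 9 = 3(9c^3 + 9c^2 + 5c + 3).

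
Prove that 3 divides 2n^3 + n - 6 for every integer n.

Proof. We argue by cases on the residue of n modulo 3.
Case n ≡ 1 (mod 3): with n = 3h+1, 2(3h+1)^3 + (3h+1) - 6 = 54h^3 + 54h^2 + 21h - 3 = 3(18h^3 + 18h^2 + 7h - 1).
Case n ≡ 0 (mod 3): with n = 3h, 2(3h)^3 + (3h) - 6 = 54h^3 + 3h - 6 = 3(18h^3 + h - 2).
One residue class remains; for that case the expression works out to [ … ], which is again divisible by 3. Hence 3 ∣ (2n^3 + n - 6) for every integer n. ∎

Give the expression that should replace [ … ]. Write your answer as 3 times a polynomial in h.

Only n ≡ 2 (mod 3) is unaccounted for. Put n = 3h+2:
2(3h+2)^3 + (3h+2) - 6 expands to 54h^3 + 108h^2 + 75h + 12,
and factoring out 3 leaves 3(18h^3 + 36h^2 + 25h + 4).

3(18h^3 + 36h^2 + 25h + 4)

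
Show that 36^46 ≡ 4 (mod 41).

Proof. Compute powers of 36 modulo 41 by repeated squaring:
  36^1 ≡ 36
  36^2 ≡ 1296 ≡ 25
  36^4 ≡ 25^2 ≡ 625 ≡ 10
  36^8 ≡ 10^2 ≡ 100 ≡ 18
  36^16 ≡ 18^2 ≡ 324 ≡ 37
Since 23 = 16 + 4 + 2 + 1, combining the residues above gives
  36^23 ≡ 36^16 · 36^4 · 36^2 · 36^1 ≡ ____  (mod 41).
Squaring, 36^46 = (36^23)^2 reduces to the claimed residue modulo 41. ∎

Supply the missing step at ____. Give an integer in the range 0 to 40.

39

Multiply the listed residues: 37 · 10 · 25 · 36 = 370 → 9250 → 333000.
Reducing modulo 41: 333000 = 8121·41 + 39, so 36^23 ≡ 39.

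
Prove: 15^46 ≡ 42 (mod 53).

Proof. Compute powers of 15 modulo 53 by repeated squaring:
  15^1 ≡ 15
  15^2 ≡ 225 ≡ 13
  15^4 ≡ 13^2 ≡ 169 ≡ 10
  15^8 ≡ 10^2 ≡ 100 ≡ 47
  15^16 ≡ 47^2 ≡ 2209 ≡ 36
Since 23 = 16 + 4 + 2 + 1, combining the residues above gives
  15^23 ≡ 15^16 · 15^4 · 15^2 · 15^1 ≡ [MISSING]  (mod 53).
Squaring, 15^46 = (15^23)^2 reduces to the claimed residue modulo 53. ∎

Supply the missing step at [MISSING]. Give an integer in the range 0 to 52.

28

15^16 · 15^4 · 15^2 · 15^1 ≡ 36 · 10 · 13 · 15 = 70200.
70200 mod 53 = 28, so 15^23 ≡ 28 (mod 53).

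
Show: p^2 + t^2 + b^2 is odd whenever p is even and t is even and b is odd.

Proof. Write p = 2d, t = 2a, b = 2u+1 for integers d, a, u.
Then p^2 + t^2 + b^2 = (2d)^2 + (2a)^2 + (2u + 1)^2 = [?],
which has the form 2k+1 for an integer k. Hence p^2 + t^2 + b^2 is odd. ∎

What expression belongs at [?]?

(2d)^2 + (2a)^2 + (2u + 1)^2 = 4a^2 + 4d^2 + 4u^2 + 4u + 1
= 2(2a^2 + 2d^2 + 2u^2 + 2u) + 1.
Since 2a^2 + 2d^2 + 2u^2 + 2u is an integer, the sum of squares is of the form 2k+1 for an integer k.

2(2a^2 + 2d^2 + 2u^2 + 2u) + 1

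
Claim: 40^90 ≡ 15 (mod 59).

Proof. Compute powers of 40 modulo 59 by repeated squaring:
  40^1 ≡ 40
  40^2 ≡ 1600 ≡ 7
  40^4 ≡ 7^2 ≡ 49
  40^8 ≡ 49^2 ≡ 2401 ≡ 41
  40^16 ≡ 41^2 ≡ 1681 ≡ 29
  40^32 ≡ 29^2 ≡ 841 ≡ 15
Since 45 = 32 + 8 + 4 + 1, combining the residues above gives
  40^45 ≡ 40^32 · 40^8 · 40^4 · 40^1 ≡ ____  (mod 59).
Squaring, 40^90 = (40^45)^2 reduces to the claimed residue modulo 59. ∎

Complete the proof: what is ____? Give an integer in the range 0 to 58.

40^32 · 40^8 · 40^4 · 40^1 ≡ 15 · 41 · 49 · 40 = 1205400.
1205400 mod 59 = 30, so 40^45 ≡ 30 (mod 59).

30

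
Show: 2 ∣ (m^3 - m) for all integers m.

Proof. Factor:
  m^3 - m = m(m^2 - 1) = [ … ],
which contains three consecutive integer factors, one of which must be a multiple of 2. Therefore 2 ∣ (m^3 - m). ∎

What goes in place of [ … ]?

(m - 1)m(m + 1)

m(m^2 - 1) = m(m - 1)(m + 1) = (m - 1)m(m + 1).
These three factors are consecutive integers, so their product is divisible by 2.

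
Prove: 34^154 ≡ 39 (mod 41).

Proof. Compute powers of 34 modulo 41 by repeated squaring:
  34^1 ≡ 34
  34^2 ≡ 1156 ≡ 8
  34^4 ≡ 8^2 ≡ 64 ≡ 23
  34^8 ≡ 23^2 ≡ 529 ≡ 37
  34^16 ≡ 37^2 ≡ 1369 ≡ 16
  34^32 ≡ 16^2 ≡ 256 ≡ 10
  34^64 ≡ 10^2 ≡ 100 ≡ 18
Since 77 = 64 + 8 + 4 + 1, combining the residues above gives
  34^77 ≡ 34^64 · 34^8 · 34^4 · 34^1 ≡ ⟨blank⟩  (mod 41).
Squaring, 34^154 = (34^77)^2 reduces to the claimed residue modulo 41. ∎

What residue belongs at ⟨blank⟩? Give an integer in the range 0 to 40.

30

Multiply the listed residues: 18 · 37 · 23 · 34 = 666 → 15318 → 520812.
Reducing modulo 41: 520812 = 12702·41 + 30, so 34^77 ≡ 30.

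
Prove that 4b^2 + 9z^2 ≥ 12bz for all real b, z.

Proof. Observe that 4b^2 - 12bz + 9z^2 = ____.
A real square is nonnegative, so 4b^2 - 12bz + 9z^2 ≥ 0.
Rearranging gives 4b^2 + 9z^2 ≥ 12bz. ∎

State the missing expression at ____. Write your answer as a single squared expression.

4b^2 - 12bz + 9z^2 is a perfect-square trinomial: the outer terms are (2b)^2 and (3z)^2, and the cross term is -2·2b·3z.
So 4b^2 - 12bz + 9z^2 = (2b - 3z)^2 ≥ 0.

(2b - 3z)^2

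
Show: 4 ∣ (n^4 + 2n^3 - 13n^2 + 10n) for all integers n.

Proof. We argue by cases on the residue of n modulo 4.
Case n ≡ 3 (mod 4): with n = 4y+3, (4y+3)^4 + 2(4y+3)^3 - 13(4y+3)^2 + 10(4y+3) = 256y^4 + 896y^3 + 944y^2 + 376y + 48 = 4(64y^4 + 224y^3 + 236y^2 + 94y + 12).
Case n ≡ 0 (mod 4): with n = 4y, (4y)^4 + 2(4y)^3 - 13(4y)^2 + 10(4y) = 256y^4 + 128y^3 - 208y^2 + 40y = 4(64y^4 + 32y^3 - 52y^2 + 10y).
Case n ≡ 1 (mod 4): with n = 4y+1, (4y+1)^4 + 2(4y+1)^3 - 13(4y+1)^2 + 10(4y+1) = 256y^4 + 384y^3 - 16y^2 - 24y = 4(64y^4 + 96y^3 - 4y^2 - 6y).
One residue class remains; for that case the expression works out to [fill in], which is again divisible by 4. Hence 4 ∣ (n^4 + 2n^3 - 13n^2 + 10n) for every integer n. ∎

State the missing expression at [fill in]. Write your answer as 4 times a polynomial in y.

The residues treated are {3, 0, 1}, so the missing case is n ≡ 2 (mod 4); write n = 4y+2.
Then (4y+2)^4 + 2(4y+2)^3 - 13(4y+2)^2 + 10(4y+2) = 256y^4 + 640y^3 + 368y^2 + 56y = 4(64y^4 + 160y^3 + 92y^2 + 14y).

4(64y^4 + 160y^3 + 92y^2 + 14y)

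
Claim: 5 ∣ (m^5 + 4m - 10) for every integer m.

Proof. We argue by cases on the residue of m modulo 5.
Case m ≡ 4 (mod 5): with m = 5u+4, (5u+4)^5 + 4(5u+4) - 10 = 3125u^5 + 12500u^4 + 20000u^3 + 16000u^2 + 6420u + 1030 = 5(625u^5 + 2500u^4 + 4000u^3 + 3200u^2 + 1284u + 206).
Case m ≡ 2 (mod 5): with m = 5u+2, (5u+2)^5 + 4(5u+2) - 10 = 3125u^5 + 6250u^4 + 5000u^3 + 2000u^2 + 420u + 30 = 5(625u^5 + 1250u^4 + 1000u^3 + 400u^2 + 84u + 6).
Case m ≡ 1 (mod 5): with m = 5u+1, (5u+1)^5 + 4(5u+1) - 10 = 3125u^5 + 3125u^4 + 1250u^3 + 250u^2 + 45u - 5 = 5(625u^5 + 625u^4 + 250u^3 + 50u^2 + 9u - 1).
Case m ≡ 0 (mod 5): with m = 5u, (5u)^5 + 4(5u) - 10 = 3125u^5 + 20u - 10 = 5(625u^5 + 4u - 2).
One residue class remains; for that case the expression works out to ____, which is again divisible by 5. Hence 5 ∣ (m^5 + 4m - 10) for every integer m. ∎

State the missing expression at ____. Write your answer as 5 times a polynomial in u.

Only m ≡ 3 (mod 5) is unaccounted for. Put m = 5u+3:
(5u+3)^5 + 4(5u+3) - 10 expands to 3125u^5 + 9375u^4 + 11250u^3 + 6750u^2 + 2045u + 245,
and factoring out 5 leaves 5(625u^5 + 1875u^4 + 2250u^3 + 1350u^2 + 409u + 49).

5(625u^5 + 1875u^4 + 2250u^3 + 1350u^2 + 409u + 49)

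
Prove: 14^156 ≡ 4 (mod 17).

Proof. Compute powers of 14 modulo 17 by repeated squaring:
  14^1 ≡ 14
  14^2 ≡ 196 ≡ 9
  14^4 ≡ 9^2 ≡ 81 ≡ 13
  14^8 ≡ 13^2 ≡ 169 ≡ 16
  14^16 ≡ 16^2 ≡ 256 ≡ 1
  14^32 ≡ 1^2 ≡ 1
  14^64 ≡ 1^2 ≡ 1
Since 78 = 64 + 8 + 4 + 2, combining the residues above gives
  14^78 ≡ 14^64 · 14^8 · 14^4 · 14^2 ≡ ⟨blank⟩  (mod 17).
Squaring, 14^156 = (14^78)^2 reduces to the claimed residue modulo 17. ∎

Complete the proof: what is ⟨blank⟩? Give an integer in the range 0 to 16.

Multiply the listed residues: 1 · 16 · 13 · 9 = 16 → 208 → 1872.
Reducing modulo 17: 1872 = 110·17 + 2, so 14^78 ≡ 2.

2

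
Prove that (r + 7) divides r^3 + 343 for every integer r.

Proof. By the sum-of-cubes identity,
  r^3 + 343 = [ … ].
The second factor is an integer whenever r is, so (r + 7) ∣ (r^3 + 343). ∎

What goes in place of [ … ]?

Polynomial division of r^3 + 343 by r + 7 leaves remainder 0 and quotient r^2 - 7r + 49.
Hence r^3 + 343 = (r + 7)(r^2 - 7r + 49).

(r + 7)(r^2 - 7r + 49)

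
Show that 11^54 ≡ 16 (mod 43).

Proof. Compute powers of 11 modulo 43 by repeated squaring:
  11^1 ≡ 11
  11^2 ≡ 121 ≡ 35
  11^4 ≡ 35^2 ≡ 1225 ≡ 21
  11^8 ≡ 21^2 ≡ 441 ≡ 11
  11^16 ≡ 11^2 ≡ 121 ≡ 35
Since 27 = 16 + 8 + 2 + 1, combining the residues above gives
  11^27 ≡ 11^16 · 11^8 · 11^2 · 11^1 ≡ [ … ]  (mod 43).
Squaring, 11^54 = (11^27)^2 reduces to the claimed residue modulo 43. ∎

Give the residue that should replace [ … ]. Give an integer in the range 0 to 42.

Multiply the listed residues: 35 · 11 · 35 · 11 = 385 → 13475 → 148225.
Reducing modulo 43: 148225 = 3447·43 + 4, so 11^27 ≡ 4.

4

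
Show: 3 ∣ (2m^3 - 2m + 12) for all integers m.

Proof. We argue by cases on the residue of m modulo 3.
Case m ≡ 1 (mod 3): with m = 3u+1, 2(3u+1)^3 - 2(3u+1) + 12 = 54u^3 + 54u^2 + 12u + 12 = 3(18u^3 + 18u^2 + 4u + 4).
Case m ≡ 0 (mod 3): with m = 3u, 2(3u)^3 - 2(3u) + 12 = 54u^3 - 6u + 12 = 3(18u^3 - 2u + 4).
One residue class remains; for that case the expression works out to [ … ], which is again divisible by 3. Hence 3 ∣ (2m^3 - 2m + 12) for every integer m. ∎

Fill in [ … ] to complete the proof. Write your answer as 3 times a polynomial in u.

3(18u^3 + 36u^2 + 22u + 8)

The residues treated are {1, 0}, so the missing case is m ≡ 2 (mod 3); write m = 3u+2.
Then 2(3u+2)^3 - 2(3u+2) + 12 = 54u^3 + 108u^2 + 66u + 24 = 3(18u^3 + 36u^2 + 22u + 8).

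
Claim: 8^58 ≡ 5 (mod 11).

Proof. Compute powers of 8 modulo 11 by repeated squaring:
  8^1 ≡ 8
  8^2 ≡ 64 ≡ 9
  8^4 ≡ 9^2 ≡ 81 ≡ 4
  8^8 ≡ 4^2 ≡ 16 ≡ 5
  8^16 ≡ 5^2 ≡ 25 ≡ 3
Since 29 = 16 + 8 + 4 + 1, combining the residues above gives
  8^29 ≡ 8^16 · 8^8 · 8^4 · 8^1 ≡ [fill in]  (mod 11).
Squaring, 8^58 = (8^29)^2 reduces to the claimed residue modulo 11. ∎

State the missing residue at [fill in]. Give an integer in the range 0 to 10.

8^16 · 8^8 · 8^4 · 8^1 ≡ 3 · 5 · 4 · 8 = 480.
480 mod 11 = 7, so 8^29 ≡ 7 (mod 11).

7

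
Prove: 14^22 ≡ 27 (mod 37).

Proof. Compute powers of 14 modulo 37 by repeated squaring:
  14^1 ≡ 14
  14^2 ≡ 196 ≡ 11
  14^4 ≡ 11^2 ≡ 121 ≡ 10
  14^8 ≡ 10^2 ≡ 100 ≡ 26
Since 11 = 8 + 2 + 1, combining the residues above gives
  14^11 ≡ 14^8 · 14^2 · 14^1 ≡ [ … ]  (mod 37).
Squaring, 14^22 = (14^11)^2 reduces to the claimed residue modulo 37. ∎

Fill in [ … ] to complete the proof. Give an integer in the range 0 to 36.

Multiply the listed residues: 26 · 11 · 14 = 286 → 4004.
Reducing modulo 37: 4004 = 108·37 + 8, so 14^11 ≡ 8.

8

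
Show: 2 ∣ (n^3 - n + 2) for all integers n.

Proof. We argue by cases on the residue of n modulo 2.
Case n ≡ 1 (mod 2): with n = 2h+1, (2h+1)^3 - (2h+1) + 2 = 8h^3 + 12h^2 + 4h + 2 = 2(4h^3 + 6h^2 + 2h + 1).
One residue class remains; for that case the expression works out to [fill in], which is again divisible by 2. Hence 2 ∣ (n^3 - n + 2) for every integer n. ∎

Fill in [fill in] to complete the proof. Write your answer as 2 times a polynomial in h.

The residues treated are {1}, so the missing case is n ≡ 0 (mod 2); write n = 2h.
Then (2h)^3 - (2h) + 2 = 8h^3 - 2h + 2 = 2(4h^3 - h + 1).

2(4h^3 - h + 1)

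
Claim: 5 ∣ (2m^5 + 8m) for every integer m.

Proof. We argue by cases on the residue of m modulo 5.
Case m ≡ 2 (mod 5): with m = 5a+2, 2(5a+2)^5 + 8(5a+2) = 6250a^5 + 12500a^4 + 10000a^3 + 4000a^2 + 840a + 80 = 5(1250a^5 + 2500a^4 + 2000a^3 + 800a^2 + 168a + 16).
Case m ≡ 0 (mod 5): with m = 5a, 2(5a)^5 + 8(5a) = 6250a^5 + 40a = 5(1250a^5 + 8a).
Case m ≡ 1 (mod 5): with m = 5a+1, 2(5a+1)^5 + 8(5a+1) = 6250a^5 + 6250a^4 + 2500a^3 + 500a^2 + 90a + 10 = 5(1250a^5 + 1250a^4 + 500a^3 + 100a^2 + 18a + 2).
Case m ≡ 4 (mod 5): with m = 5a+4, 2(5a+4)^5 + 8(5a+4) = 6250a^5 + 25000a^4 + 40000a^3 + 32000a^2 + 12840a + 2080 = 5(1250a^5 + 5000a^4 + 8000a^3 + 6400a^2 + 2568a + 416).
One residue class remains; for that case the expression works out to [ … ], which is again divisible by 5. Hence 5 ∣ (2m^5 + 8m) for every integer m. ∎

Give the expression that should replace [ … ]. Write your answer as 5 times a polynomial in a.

The residues treated are {2, 0, 1, 4}, so the missing case is m ≡ 3 (mod 5); write m = 5a+3.
Then 2(5a+3)^5 + 8(5a+3) = 6250a^5 + 18750a^4 + 22500a^3 + 13500a^2 + 4090a + 510 = 5(1250a^5 + 3750a^4 + 4500a^3 + 2700a^2 + 818a + 102).

5(1250a^5 + 3750a^4 + 4500a^3 + 2700a^2 + 818a + 102)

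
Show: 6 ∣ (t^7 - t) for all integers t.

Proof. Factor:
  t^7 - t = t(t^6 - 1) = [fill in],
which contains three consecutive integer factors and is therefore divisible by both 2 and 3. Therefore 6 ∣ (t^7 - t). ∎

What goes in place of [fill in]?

(t - 1)t(t + 1)(t^4 + t^2 + 1)

t^6 - 1 = (t^2 - 1)(t^4 + t^2 + 1), and t^2 - 1 = (t-1)(t+1).
So t(t^6 - 1) = (t - 1)t(t + 1)(t^4 + t^2 + 1).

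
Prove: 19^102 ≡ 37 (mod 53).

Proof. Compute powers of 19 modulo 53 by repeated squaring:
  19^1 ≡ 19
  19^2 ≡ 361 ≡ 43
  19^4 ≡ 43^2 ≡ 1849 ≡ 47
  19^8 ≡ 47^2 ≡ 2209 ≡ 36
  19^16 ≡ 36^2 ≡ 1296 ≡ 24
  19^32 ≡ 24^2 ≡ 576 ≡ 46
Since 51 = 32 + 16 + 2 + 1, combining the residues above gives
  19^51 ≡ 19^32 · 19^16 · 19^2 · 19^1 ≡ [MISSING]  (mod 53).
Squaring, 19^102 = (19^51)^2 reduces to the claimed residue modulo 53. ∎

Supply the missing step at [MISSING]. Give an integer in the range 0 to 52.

19^32 · 19^16 · 19^2 · 19^1 ≡ 46 · 24 · 43 · 19 = 901968.
901968 mod 53 = 14, so 19^51 ≡ 14 (mod 53).

14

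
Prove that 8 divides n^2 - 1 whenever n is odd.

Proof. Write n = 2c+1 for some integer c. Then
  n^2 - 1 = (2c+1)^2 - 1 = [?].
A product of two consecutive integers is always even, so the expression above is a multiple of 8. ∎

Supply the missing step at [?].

(2c+1)^2 - 1 = 4c^2 + 4c + 1 - 1 = 4c^2 + 4c = 4c(c+1).
Since c and c+1 are consecutive, c(c+1) is even, and 4·(even) is a multiple of 8.

4c(c + 1)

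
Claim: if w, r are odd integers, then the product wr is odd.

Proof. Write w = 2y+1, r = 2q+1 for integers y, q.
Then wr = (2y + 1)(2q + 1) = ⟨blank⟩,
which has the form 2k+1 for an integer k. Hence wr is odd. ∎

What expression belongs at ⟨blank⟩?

(2y + 1)(2q + 1) = 4qy + 2q + 2y + 1
= 2(2qy + q + y) + 1.
Since 2qy + q + y is an integer, the product is of the form 2k+1 for an integer k.

2(2qy + q + y) + 1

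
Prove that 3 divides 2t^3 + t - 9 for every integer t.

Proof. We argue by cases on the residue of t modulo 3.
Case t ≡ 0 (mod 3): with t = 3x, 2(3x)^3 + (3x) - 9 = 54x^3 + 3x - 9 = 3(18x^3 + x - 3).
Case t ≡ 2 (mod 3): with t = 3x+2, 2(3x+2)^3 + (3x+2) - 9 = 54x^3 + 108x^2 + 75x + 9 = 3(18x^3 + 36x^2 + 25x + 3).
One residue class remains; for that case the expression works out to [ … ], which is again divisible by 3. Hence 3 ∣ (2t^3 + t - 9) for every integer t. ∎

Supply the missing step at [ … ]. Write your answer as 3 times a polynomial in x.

3(18x^3 + 18x^2 + 7x - 2)

The residues treated are {0, 2}, so the missing case is t ≡ 1 (mod 3); write t = 3x+1.
Then 2(3x+1)^3 + (3x+1) - 9 = 54x^3 + 54x^2 + 21x - 6 = 3(18x^3 + 18x^2 + 7x - 2).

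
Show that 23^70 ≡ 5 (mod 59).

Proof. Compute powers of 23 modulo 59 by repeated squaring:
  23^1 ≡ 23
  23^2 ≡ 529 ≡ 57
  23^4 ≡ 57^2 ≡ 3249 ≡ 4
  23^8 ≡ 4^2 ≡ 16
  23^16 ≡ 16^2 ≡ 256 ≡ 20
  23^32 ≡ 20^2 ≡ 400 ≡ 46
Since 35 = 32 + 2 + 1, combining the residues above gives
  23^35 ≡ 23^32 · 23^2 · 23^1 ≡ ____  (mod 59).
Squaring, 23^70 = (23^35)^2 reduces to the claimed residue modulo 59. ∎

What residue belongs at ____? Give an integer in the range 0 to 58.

Multiply the listed residues: 46 · 57 · 23 = 2622 → 60306.
Reducing modulo 59: 60306 = 1022·59 + 8, so 23^35 ≡ 8.

8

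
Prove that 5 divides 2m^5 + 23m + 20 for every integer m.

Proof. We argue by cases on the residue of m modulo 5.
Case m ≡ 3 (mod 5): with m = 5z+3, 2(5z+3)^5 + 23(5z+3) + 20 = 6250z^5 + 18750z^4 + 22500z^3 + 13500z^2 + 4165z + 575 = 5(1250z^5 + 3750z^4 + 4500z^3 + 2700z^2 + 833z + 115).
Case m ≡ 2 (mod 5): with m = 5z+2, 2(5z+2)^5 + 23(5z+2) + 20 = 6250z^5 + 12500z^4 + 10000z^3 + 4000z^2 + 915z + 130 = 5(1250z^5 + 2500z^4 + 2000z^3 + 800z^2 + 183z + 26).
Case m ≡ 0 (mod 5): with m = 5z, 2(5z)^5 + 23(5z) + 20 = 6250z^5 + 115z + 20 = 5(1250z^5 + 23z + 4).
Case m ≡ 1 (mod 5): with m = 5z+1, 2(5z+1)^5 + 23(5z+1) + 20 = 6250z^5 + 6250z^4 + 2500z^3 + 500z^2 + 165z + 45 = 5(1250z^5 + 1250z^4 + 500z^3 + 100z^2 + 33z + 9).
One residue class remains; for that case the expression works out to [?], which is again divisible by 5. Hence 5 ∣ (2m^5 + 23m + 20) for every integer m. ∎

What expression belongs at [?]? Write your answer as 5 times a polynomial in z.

Only m ≡ 4 (mod 5) is unaccounted for. Put m = 5z+4:
2(5z+4)^5 + 23(5z+4) + 20 expands to 6250z^5 + 25000z^4 + 40000z^3 + 32000z^2 + 12915z + 2160,
and factoring out 5 leaves 5(1250z^5 + 5000z^4 + 8000z^3 + 6400z^2 + 2583z + 432).

5(1250z^5 + 5000z^4 + 8000z^3 + 6400z^2 + 2583z + 432)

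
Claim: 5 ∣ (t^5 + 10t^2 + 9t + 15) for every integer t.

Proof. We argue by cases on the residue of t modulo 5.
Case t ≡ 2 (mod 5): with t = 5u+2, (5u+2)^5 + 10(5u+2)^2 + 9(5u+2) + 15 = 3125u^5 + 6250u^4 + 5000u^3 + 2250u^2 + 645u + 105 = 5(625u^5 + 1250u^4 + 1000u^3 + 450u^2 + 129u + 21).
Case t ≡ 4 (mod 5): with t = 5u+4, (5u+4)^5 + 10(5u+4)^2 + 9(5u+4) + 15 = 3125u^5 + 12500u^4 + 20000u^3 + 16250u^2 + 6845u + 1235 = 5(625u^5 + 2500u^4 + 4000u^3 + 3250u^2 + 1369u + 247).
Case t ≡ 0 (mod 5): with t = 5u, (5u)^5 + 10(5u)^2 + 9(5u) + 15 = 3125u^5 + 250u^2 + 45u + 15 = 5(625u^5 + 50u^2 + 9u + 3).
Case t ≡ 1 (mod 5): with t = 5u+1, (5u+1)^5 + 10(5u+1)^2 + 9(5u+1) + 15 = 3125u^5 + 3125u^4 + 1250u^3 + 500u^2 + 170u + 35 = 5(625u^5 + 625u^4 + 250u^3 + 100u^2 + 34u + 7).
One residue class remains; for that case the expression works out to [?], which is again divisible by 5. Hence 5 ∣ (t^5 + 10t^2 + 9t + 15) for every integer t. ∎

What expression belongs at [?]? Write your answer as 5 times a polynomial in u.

The residues treated are {2, 4, 0, 1}, so the missing case is t ≡ 3 (mod 5); write t = 5u+3.
Then (5u+3)^5 + 10(5u+3)^2 + 9(5u+3) + 15 = 3125u^5 + 9375u^4 + 11250u^3 + 7000u^2 + 2370u + 375 = 5(625u^5 + 1875u^4 + 2250u^3 + 1400u^2 + 474u + 75).

5(625u^5 + 1875u^4 + 2250u^3 + 1400u^2 + 474u + 75)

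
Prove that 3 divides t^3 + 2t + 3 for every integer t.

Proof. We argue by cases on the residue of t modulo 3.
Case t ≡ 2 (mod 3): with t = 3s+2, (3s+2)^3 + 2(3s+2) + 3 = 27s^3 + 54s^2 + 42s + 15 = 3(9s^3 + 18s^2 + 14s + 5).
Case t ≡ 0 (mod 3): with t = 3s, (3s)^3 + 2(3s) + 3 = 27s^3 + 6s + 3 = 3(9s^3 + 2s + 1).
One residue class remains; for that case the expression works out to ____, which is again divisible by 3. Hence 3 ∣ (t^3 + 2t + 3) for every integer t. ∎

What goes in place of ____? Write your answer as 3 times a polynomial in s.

3(9s^3 + 9s^2 + 5s + 2)

The residues treated are {2, 0}, so the missing case is t ≡ 1 (mod 3); write t = 3s+1.
Then (3s+1)^3 + 2(3s+1) + 3 = 27s^3 + 27s^2 + 15s + 6 = 3(9s^3 + 9s^2 + 5s + 2).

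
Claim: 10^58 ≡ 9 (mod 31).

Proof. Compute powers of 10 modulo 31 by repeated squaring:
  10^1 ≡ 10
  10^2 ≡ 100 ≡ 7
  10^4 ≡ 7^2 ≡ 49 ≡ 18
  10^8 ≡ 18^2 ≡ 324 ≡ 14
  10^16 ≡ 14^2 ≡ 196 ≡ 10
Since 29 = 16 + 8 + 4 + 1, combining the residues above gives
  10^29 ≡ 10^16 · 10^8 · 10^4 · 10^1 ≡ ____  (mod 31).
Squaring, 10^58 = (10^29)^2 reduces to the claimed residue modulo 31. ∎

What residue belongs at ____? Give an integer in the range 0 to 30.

28

10^16 · 10^8 · 10^4 · 10^1 ≡ 10 · 14 · 18 · 10 = 25200.
25200 mod 31 = 28, so 10^29 ≡ 28 (mod 31).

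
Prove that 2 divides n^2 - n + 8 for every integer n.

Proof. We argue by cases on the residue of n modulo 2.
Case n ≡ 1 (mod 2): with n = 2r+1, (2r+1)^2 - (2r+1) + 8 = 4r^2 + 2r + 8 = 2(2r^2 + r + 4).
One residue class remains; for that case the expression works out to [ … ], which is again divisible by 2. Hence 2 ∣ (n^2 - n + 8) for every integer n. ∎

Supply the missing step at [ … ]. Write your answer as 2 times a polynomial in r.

The residues treated are {1}, so the missing case is n ≡ 0 (mod 2); write n = 2r.
Then (2r)^2 - (2r) + 8 = 4r^2 - 2r + 8 = 2(2r^2 - r + 4).

2(2r^2 - r + 4)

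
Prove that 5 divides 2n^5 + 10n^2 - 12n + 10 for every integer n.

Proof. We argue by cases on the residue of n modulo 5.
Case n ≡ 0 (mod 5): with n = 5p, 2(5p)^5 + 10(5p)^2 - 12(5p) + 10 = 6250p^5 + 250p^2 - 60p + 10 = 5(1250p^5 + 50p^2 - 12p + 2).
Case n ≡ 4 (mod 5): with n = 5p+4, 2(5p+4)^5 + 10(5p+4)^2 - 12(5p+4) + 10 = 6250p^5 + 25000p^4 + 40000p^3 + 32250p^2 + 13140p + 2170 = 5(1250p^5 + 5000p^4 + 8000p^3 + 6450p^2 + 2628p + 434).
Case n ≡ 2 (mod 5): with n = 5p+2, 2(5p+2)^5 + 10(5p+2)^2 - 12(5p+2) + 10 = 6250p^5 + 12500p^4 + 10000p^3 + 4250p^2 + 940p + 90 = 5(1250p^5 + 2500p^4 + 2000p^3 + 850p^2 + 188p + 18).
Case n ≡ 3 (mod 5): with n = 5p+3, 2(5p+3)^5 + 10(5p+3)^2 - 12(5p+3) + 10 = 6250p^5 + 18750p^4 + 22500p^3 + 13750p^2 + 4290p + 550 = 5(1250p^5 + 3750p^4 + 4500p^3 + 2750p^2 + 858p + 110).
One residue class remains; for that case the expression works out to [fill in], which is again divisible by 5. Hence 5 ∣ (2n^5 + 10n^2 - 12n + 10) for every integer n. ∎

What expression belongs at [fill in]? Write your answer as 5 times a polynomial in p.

Only n ≡ 1 (mod 5) is unaccounted for. Put n = 5p+1:
2(5p+1)^5 + 10(5p+1)^2 - 12(5p+1) + 10 expands to 6250p^5 + 6250p^4 + 2500p^3 + 750p^2 + 90p + 10,
and factoring out 5 leaves 5(1250p^5 + 1250p^4 + 500p^3 + 150p^2 + 18p + 2).

5(1250p^5 + 1250p^4 + 500p^3 + 150p^2 + 18p + 2)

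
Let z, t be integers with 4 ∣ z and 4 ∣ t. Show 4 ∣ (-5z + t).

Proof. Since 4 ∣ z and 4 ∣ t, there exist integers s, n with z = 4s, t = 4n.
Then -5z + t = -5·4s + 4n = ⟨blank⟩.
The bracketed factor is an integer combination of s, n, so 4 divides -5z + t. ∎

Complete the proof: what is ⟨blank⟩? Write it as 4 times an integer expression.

Each term has a factor of 4: -5·4s + 4n = 4·(n - 5s).
Since n - 5s is an integer, 4 ∣ (-5z + t).

4(n - 5s)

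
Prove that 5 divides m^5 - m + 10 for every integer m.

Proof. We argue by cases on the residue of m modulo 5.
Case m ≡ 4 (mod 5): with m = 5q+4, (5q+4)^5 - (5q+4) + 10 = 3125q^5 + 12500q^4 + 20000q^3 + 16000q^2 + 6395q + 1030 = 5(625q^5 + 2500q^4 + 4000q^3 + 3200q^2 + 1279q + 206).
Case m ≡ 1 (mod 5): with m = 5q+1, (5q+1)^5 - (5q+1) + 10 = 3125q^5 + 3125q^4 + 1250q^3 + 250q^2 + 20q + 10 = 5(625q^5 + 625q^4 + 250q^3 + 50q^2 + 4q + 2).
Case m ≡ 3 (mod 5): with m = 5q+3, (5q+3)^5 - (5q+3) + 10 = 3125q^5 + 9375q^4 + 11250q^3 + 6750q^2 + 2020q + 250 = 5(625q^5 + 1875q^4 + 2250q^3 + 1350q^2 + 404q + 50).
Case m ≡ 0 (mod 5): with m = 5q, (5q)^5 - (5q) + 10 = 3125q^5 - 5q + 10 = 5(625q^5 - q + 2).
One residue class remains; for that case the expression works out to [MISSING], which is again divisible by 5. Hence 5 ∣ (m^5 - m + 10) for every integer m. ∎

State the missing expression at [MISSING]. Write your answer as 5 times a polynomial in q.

5(625q^5 + 1250q^4 + 1000q^3 + 400q^2 + 79q + 8)

The residues treated are {4, 1, 3, 0}, so the missing case is m ≡ 2 (mod 5); write m = 5q+2.
Then (5q+2)^5 - (5q+2) + 10 = 3125q^5 + 6250q^4 + 5000q^3 + 2000q^2 + 395q + 40 = 5(625q^5 + 1250q^4 + 1000q^3 + 400q^2 + 79q + 8).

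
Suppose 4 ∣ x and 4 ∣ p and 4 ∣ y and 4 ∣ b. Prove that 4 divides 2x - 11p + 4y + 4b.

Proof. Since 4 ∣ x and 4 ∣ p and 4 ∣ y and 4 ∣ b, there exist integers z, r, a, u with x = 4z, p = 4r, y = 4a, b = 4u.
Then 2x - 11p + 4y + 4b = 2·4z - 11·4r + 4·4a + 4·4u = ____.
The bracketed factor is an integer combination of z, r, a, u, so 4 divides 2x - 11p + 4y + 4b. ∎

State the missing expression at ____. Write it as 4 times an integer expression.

4(4a - 11r + 4u + 2z)

Each term has a factor of 4: 2·4z - 11·4r + 4·4a + 4·4u = 4·(4a - 11r + 4u + 2z).
Since 4a - 11r + 4u + 2z is an integer, 4 ∣ (2x - 11p + 4y + 4b).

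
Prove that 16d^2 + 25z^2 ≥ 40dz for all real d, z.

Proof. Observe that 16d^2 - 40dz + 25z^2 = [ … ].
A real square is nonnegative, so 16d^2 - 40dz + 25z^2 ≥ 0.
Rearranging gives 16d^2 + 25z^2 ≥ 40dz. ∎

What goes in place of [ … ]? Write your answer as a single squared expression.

(4d - 5z)^2

The leading and trailing coefficients are 4^2 and 5^2, and 40 = 2·4·5, so the trinomial is (4d - 5z)^2.
Hence 16d^2 - 40dz + 25z^2 ≥ 0.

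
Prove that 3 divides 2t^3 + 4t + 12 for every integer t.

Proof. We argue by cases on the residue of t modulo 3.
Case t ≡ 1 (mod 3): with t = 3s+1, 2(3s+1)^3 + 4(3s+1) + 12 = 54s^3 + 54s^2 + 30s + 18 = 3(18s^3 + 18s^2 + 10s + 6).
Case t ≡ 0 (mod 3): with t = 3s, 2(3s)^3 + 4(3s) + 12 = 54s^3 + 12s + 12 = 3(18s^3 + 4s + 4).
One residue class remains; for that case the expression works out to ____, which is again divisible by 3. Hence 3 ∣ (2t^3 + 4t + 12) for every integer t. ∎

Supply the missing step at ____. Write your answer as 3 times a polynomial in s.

3(18s^3 + 36s^2 + 28s + 12)

Only t ≡ 2 (mod 3) is unaccounted for. Put t = 3s+2:
2(3s+2)^3 + 4(3s+2) + 12 expands to 54s^3 + 108s^2 + 84s + 36,
and factoring out 3 leaves 3(18s^3 + 36s^2 + 28s + 12).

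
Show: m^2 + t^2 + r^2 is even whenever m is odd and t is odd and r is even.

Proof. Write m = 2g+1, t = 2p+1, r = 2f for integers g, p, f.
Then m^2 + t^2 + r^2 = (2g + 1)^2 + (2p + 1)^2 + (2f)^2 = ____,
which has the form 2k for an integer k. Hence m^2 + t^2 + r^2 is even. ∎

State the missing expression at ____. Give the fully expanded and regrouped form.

Expanding: (2g + 1)^2 + (2p + 1)^2 + (2f)^2 = 4f^2 + 4g^2 + 4g + 4p^2 + 4p + 2.
Every term is even; pulling out the factor of 2 gives 2(2f^2 + 2g^2 + 2g + 2p^2 + 2p + 1).

2(2f^2 + 2g^2 + 2g + 2p^2 + 2p + 1)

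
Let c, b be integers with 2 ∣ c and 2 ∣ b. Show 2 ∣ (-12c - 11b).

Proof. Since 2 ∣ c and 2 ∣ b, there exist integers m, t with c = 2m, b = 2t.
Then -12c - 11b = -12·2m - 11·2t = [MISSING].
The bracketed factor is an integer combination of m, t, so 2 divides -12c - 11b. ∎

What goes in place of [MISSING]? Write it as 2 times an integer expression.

2(-12m - 11t)

Pull the common 2 out of every term: -12·2m - 11·2t = 2(-12m - 11t).
-12m - 11t is an integer, which exhibits the divisibility.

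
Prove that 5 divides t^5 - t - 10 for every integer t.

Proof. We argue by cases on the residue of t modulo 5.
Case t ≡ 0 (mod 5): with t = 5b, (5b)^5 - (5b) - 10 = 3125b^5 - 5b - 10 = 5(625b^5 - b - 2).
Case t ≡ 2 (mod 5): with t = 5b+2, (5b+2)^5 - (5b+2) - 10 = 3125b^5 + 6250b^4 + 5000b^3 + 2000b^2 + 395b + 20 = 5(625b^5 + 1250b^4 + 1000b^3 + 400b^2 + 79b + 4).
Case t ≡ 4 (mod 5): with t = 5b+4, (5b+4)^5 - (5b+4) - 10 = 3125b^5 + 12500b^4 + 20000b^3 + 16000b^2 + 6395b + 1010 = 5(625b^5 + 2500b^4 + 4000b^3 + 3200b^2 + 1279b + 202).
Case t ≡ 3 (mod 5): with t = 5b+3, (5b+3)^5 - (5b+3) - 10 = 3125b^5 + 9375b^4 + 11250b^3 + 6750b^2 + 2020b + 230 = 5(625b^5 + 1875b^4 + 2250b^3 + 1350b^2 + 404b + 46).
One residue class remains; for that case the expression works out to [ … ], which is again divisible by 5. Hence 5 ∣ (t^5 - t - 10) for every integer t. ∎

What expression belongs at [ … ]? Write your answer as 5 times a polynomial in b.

The residues treated are {0, 2, 4, 3}, so the missing case is t ≡ 1 (mod 5); write t = 5b+1.
Then (5b+1)^5 - (5b+1) - 10 = 3125b^5 + 3125b^4 + 1250b^3 + 250b^2 + 20b - 10 = 5(625b^5 + 625b^4 + 250b^3 + 50b^2 + 4b - 2).

5(625b^5 + 625b^4 + 250b^3 + 50b^2 + 4b - 2)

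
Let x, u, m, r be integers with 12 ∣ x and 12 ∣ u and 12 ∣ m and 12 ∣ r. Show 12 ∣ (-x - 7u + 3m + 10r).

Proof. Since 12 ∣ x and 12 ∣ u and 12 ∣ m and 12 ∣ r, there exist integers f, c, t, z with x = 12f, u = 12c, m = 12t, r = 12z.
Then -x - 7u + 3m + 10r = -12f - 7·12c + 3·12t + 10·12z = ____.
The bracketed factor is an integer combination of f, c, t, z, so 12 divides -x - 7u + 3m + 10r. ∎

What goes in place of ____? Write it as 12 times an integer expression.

Pull the common 12 out of every term: -12f - 7·12c + 3·12t + 10·12z = 12(-7c - f + 3t + 10z).
-7c - f + 3t + 10z is an integer, which exhibits the divisibility.

12(-7c - f + 3t + 10z)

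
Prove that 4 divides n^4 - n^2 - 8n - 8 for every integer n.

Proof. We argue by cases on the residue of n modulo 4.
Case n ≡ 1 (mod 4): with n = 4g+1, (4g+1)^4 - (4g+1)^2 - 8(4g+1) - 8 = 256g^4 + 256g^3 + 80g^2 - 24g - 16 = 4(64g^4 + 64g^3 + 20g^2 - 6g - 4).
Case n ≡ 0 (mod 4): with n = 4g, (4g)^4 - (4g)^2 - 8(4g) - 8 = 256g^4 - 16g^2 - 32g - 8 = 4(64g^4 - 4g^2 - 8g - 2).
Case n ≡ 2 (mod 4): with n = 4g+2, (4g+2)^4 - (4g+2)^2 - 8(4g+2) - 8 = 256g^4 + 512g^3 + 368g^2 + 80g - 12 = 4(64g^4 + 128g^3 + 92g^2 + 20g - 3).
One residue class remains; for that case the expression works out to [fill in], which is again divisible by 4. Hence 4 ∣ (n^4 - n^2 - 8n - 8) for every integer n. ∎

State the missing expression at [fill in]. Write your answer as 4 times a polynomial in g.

Only n ≡ 3 (mod 4) is unaccounted for. Put n = 4g+3:
(4g+3)^4 - (4g+3)^2 - 8(4g+3) - 8 expands to 256g^4 + 768g^3 + 848g^2 + 376g + 40,
and factoring out 4 leaves 4(64g^4 + 192g^3 + 212g^2 + 94g + 10).

4(64g^4 + 192g^3 + 212g^2 + 94g + 10)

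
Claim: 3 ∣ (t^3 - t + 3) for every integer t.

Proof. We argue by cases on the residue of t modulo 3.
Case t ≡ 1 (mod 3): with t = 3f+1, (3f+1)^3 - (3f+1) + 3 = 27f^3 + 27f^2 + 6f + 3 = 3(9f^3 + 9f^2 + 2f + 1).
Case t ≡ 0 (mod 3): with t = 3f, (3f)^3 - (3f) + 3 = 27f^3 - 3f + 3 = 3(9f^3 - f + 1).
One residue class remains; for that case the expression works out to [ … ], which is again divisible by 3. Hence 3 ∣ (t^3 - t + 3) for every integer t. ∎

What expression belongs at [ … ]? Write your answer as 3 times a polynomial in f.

The residues treated are {1, 0}, so the missing case is t ≡ 2 (mod 3); write t = 3f+2.
Then (3f+2)^3 - (3f+2) + 3 = 27f^3 + 54f^2 + 33f + 9 = 3(9f^3 + 18f^2 + 11f + 3).

3(9f^3 + 18f^2 + 11f + 3)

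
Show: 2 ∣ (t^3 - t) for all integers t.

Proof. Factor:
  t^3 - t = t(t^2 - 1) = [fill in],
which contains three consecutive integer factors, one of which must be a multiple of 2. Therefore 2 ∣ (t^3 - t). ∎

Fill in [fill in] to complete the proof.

(t - 1)t(t + 1)

t(t^2 - 1) = t(t - 1)(t + 1) = (t - 1)t(t + 1).
These three factors are consecutive integers, so their product is divisible by 2.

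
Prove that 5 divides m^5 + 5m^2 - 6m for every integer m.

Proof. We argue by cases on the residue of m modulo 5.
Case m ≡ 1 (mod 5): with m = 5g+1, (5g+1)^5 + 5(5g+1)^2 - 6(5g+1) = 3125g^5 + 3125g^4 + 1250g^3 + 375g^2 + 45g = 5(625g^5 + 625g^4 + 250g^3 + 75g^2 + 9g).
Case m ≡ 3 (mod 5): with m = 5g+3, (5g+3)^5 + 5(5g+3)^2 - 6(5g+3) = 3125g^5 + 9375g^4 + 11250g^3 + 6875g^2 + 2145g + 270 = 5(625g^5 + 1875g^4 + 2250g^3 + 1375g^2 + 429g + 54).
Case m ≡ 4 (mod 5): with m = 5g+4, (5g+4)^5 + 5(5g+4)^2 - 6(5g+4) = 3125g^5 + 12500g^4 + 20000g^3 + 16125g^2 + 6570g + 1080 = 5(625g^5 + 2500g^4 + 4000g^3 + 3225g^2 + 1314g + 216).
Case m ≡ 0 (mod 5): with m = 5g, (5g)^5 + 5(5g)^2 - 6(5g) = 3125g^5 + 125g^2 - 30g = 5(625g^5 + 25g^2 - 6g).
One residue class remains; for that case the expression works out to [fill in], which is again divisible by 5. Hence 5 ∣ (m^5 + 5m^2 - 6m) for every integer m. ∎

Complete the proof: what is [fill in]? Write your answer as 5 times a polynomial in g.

5(625g^5 + 1250g^4 + 1000g^3 + 425g^2 + 94g + 8)

Only m ≡ 2 (mod 5) is unaccounted for. Put m = 5g+2:
(5g+2)^5 + 5(5g+2)^2 - 6(5g+2) expands to 3125g^5 + 6250g^4 + 5000g^3 + 2125g^2 + 470g + 40,
and factoring out 5 leaves 5(625g^5 + 1250g^4 + 1000g^3 + 425g^2 + 94g + 8).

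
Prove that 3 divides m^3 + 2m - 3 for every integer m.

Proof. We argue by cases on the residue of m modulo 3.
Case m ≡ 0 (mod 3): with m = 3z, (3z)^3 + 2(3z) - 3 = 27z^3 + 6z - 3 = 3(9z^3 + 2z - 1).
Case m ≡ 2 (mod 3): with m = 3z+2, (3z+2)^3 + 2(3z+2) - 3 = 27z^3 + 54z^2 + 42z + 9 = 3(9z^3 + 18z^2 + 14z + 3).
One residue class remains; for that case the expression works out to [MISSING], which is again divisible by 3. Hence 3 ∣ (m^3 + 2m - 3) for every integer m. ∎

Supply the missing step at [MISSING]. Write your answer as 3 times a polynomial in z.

3(9z^3 + 9z^2 + 5z)

The residues treated are {0, 2}, so the missing case is m ≡ 1 (mod 3); write m = 3z+1.
Then (3z+1)^3 + 2(3z+1) - 3 = 27z^3 + 27z^2 + 15z = 3(9z^3 + 9z^2 + 5z).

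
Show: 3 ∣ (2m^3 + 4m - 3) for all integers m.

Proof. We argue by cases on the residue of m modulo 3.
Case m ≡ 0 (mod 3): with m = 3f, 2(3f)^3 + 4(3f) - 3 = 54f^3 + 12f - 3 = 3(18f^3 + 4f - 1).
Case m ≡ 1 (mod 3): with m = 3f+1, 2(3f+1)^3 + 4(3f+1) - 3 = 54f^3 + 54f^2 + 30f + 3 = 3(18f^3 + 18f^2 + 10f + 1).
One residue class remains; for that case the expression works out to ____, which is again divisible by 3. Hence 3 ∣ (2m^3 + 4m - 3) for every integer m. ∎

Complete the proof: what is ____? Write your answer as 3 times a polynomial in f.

Only m ≡ 2 (mod 3) is unaccounted for. Put m = 3f+2:
2(3f+2)^3 + 4(3f+2) - 3 expands to 54f^3 + 108f^2 + 84f + 21,
and factoring out 3 leaves 3(18f^3 + 36f^2 + 28f + 7).

3(18f^3 + 36f^2 + 28f + 7)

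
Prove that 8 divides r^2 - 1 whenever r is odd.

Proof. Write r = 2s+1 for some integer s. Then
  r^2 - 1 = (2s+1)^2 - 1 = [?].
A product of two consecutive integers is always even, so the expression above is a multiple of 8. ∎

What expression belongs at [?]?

4s(s + 1)

(2s+1)^2 - 1 = 4s^2 + 4s + 1 - 1 = 4s^2 + 4s = 4s(s+1).
Since s and s+1 are consecutive, s(s+1) is even, and 4·(even) is a multiple of 8.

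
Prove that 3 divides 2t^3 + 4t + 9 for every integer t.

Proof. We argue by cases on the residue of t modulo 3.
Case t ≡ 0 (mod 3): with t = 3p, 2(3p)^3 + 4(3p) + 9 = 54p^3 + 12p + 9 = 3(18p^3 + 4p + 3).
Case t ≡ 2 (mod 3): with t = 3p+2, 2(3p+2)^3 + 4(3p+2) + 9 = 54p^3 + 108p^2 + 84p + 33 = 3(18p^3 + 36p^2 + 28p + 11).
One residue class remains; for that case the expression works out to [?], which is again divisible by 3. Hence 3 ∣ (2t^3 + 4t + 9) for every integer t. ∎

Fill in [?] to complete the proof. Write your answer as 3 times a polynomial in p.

Only t ≡ 1 (mod 3) is unaccounted for. Put t = 3p+1:
2(3p+1)^3 + 4(3p+1) + 9 expands to 54p^3 + 54p^2 + 30p + 15,
and factoring out 3 leaves 3(18p^3 + 18p^2 + 10p + 5).

3(18p^3 + 18p^2 + 10p + 5)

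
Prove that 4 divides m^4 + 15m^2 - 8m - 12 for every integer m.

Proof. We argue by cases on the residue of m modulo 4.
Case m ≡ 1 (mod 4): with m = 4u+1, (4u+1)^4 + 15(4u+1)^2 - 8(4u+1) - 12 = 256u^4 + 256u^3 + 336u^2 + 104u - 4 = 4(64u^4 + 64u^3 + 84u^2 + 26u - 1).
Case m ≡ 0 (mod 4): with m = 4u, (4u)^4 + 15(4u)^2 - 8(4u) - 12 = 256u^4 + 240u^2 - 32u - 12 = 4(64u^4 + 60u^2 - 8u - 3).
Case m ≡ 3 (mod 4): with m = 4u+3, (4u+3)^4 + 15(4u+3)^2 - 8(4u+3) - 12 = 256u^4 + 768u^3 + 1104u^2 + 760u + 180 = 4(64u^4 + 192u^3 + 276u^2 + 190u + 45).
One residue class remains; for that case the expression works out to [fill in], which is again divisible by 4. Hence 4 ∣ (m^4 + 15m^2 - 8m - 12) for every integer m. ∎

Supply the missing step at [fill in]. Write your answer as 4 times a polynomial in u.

4(64u^4 + 128u^3 + 156u^2 + 84u + 12)

The residues treated are {1, 0, 3}, so the missing case is m ≡ 2 (mod 4); write m = 4u+2.
Then (4u+2)^4 + 15(4u+2)^2 - 8(4u+2) - 12 = 256u^4 + 512u^3 + 624u^2 + 336u + 48 = 4(64u^4 + 128u^3 + 156u^2 + 84u + 12).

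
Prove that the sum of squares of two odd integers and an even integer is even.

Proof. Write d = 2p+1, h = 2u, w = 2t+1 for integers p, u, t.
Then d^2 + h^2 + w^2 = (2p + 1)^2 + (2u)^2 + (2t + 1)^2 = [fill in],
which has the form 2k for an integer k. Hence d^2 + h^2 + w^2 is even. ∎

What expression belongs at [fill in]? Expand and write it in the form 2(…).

Expanding: (2p + 1)^2 + (2u)^2 + (2t + 1)^2 = 4p^2 + 4p + 4t^2 + 4t + 4u^2 + 2.
Every term is even; pulling out the factor of 2 gives 2(2p^2 + 2p + 2t^2 + 2t + 2u^2 + 1).

2(2p^2 + 2p + 2t^2 + 2t + 2u^2 + 1)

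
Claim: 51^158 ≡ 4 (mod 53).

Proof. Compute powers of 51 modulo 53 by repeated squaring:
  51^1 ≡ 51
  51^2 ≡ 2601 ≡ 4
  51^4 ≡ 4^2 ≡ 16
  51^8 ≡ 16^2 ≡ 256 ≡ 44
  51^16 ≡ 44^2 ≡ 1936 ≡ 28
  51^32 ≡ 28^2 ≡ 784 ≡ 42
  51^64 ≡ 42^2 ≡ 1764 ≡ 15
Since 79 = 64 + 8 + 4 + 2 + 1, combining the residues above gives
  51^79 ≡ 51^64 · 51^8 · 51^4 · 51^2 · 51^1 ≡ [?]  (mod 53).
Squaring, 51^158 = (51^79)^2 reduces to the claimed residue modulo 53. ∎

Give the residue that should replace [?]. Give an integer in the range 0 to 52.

2

Multiply the listed residues: 15 · 44 · 16 · 4 · 51 = 660 → 10560 → 42240 → 2154240.
Reducing modulo 53: 2154240 = 40646·53 + 2, so 51^79 ≡ 2.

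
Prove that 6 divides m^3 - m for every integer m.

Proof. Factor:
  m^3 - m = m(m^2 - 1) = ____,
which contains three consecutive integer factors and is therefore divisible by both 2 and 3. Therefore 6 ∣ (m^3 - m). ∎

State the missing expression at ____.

(m - 1)m(m + 1)

m(m^2 - 1) = m(m - 1)(m + 1) = (m - 1)m(m + 1).
These three factors are consecutive integers, so their product is divisible by 6.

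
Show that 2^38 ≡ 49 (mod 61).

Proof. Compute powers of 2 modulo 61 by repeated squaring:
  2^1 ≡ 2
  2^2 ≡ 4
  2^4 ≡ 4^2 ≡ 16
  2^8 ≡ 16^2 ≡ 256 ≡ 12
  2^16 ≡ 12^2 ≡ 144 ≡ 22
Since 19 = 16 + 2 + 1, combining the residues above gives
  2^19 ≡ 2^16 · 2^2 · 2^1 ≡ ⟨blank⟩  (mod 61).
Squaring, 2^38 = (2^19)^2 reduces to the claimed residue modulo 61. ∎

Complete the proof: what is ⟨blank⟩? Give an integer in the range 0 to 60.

54

Multiply the listed residues: 22 · 4 · 2 = 88 → 176.
Reducing modulo 61: 176 = 2·61 + 54, so 2^19 ≡ 54.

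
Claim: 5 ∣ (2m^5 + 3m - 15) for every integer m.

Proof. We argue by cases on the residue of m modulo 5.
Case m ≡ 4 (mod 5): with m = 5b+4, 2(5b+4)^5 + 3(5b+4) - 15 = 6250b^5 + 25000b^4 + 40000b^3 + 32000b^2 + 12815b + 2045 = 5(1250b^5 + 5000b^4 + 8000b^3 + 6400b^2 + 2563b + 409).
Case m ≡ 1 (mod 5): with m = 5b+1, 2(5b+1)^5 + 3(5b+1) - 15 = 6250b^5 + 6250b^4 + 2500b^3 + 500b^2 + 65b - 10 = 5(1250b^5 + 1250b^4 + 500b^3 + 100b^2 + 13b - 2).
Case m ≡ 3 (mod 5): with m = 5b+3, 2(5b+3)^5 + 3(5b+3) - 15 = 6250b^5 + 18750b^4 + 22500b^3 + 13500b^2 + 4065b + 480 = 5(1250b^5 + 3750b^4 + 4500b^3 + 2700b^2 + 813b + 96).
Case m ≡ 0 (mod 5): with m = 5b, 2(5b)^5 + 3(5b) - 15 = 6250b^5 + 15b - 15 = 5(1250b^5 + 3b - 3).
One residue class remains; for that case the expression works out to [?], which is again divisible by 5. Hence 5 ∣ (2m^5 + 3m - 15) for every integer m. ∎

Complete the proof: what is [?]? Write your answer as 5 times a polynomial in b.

5(1250b^5 + 2500b^4 + 2000b^3 + 800b^2 + 163b + 11)

Only m ≡ 2 (mod 5) is unaccounted for. Put m = 5b+2:
2(5b+2)^5 + 3(5b+2) - 15 expands to 6250b^5 + 12500b^4 + 10000b^3 + 4000b^2 + 815b + 55,
and factoring out 5 leaves 5(1250b^5 + 2500b^4 + 2000b^3 + 800b^2 + 163b + 11).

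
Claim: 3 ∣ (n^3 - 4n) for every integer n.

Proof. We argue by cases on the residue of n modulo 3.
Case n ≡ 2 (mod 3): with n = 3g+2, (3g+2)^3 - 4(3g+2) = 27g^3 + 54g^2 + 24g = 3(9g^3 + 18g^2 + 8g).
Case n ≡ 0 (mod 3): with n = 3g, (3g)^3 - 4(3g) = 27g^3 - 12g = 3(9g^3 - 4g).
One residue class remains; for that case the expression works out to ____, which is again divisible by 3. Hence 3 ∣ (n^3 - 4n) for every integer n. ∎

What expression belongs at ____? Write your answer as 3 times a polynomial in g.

3(9g^3 + 9g^2 - g - 1)

Only n ≡ 1 (mod 3) is unaccounted for. Put n = 3g+1:
(3g+1)^3 - 4(3g+1) expands to 27g^3 + 27g^2 - 3g - 3,
and factoring out 3 leaves 3(9g^3 + 9g^2 - g - 1).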